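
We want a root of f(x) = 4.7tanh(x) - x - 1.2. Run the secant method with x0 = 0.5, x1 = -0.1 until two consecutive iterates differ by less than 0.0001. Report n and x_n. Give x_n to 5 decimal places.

f(0.5) = 0.4719506, f(-0.1) = -1.5684396
x2 = -0.1000000 − (-1.5684396)·(-0.6000000)/(-2.0403902) = 0.3612175;  |Δ| = 0.4612175
f(0.3612175) = 0.0663268
x3 = 0.3612175 − 0.0663268·(0.4612175)/(1.6347663) = 0.3425047;  |Δ| = 0.0187128
f(0.3425047) = 0.0071401
x4 = 0.3425047 − 0.0071401·(-0.0187128)/(-0.0591866) = 0.3402473;  |Δ| = 0.0022575
f(0.3402473) = -0.0000661
x5 = 0.3402473 − (-0.0000661)·(-0.0022575)/(-0.0072063) = 0.3402680;  |Δ| = 0.0000207
|x5 − x4| = 0.0000207 < 0.0001

n = 5, x_n = 0.34027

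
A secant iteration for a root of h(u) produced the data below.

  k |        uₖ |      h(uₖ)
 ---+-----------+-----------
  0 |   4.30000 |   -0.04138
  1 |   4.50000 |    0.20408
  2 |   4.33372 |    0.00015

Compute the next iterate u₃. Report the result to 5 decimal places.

u₃ = 4.33372 − 0.00015·(4.33372 − 4.50000) / (0.00015 − 0.20408)
   = 4.33372 − (-0.0000249)/(-0.2039300) = 4.3335977

4.33360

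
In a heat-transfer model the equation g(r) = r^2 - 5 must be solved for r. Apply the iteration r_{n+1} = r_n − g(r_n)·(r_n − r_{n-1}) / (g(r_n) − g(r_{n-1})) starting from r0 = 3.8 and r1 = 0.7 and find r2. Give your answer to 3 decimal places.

g(3.8) = 9.44000, g(0.7) = -4.51000
r2 = 0.70000 − (-4.51000)·(0.70000 − 3.80000) / (-4.51000 − 9.44000) = 0.70000 − (13.98100)/(-13.95000) = 1.70222

1.702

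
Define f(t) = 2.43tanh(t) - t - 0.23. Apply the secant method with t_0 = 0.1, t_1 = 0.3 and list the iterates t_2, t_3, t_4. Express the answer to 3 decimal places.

0.166, 0.163, 0.163

f(0.1) = -0.08781, f(0.3) = 0.17789
t_2 = 0.30000 − 0.17789·(0.30000 − 0.10000) / (0.17789 − (-0.08781)) = 0.30000 − (0.03558)/(0.26570) = 0.16610
f(0.16610) = 0.00385
t_3 = 0.16610 − 0.00385·(0.16610 − 0.30000) / (0.00385 − 0.17789) = 0.16610 − (-0.00051)/(-0.17404) = 0.16314
f(0.16314) = -0.00019
t_4 = 0.16314 − (-0.00019)·(0.16314 − 0.16610) / (-0.00019 − 0.00385) = 0.16314 − (0.00000)/(-0.00404) = 0.16328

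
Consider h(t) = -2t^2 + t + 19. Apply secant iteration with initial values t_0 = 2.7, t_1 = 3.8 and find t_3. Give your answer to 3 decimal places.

h(2.7) = 7.12000, h(3.8) = -6.08000
t_2 = 3.80000 − (-6.08000)·(3.80000 − 2.70000) / (-6.08000 − 7.12000) = 3.80000 − (-6.68800)/(-13.20000) = 3.29333
h(3.29333) = 0.60124
t_3 = 3.29333 − 0.60124·(3.29333 − 3.80000) / (0.60124 − (-6.08000)) = 3.29333 − (-0.30463)/(6.68124) = 3.33893

3.339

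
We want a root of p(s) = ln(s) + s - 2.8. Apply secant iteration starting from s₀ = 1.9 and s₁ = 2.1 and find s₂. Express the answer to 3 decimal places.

p(1.9) = -0.25815, p(2.1) = 0.04194
s₂ = 2.10000 − 0.04194·(2.10000 − 1.90000) / (0.04194 − (-0.25815)) = 2.10000 − (0.00839)/(0.30008) = 2.07205

2.072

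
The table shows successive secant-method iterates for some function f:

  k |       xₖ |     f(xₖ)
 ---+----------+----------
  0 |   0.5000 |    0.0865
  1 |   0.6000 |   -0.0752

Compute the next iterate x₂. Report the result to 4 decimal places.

x₂ = 0.6000 − (-0.0752)·(0.6000 − 0.5000) / (-0.0752 − 0.0865)
   = 0.6000 − (-0.007520)/(-0.161700) = 0.553494

0.5535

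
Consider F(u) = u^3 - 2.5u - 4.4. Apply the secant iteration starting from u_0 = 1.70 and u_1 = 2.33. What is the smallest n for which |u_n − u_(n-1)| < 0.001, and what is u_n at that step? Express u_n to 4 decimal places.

F(1.70) = -3.737000, F(2.33) = 2.424337
u_2 = 2.330000 − 2.424337·(0.630000)/(6.161337) = 2.082110;  |Δ| = 0.247890
F(2.082110) = -0.578947
u_3 = 2.082110 − (-0.578947)·(-0.247890)/(-3.003284) = 2.129896;  |Δ| = 0.047786
F(2.129896) = -0.062556
u_4 = 2.129896 − (-0.062556)·(0.047786)/(0.516391) = 2.135685;  |Δ| = 0.005789
F(2.135685) = 0.001969
u_5 = 2.135685 − 0.001969·(0.005789)/(0.064524) = 2.135508;  |Δ| = 0.000177
|u_5 − u_4| = 0.000177 < 0.001

n = 5, u_n = 2.1355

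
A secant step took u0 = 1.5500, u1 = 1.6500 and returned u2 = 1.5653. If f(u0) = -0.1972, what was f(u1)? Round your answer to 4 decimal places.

1.0917

The secant line through (1.5500, -0.1972) and (1.6500, f(u1)) crosses zero at u2 = 1.5653.
So (1.5500, -0.1972), (1.6500, f(u1)), (1.5653, 0) are collinear:
f(u1) = -0.1972 · (1.6500 − 1.5653) / (1.5500 − 1.5653) = -0.1972 · (0.084700)/(-0.015300) = 1.091689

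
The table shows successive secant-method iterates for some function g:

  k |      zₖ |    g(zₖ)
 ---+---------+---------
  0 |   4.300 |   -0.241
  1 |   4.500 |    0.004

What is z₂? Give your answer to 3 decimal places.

z₂ = 4.500 − 0.004·(4.500 − 4.300) / (0.004 − (-0.241))
   = 4.500 − (0.00080)/(0.24500) = 4.49673

4.497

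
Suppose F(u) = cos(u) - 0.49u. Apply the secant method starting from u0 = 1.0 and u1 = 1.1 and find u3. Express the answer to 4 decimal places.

F(1.0) = 0.050302, F(1.1) = -0.085404
u2 = 1.100000 − (-0.085404)·(1.100000 − 1.000000) / (-0.085404 − 0.050302) = 1.100000 − (-0.008540)/(-0.135706) = 1.037067
F(1.037067) = 0.000585
u3 = 1.037067 − 0.000585·(1.037067 − 1.100000) / (0.000585 − (-0.085404)) = 1.037067 − (-0.000037)/(0.085988) = 1.037495

1.0375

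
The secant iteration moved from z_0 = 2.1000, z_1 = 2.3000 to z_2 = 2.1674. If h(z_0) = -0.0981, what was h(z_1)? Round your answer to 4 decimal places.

The secant line through (2.1000, -0.0981) and (2.3000, h(z_1)) crosses zero at z_2 = 2.1674.
So (2.1000, -0.0981), (2.3000, h(z_1)), (2.1674, 0) are collinear:
h(z_1) = -0.0981 · (2.3000 − 2.1674) / (2.1000 − 2.1674) = -0.0981 · (0.132600)/(-0.067400) = 0.192998

0.1930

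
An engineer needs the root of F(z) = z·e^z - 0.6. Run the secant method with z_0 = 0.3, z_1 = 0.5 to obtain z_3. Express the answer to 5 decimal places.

0.40087

F(0.3) = -0.1950424, F(0.5) = 0.2243606
z_2 = 0.5000000 − 0.2243606·(0.5000000 − 0.3000000) / (0.2243606 − (-0.1950424)) = 0.5000000 − (0.0448721)/(0.4194030) = 0.3930095
F(0.3930095) = -0.0177829
z_3 = 0.3930095 − (-0.0177829)·(0.3930095 − 0.5000000) / (-0.0177829 − 0.2243606) = 0.3930095 − (0.0019026)/(-0.2421436) = 0.4008669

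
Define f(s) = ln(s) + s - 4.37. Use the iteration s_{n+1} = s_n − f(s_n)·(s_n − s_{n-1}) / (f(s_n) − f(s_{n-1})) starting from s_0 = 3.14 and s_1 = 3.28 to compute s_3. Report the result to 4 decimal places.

3.2052

f(3.14) = -0.085777, f(3.28) = 0.097843
s_2 = 3.280000 − 0.097843·(3.280000 − 3.140000) / (0.097843 − (-0.085777)) = 3.280000 − (0.013698)/(0.183621) = 3.205400
f(3.205400) = 0.000237
s_3 = 3.205400 − 0.000237·(3.205400 − 3.280000) / (0.000237 − 0.097843) = 3.205400 − (-0.000018)/(-0.097606) = 3.205219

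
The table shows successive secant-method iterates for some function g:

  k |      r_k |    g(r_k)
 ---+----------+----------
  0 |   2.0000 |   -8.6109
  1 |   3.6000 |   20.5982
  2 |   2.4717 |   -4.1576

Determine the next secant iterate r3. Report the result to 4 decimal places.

2.6612

r3 = 2.4717 − (-4.1576)·(2.4717 − 3.6000) / (-4.1576 − 20.5982)
   = 2.4717 − (4.691020)/(-24.755800) = 2.661192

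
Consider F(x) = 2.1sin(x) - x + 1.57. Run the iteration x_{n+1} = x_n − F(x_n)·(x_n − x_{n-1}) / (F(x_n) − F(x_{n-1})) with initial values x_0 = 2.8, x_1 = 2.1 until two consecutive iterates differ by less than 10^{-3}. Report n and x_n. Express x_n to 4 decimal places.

F(2.8) = -0.526525, F(2.1) = 1.282740
x_2 = 2.100000 − 1.282740·(-0.700000)/(1.809265) = 2.596289;  |Δ| = 0.496289
F(2.596289) = 0.062935
x_3 = 2.596289 − 0.062935·(0.496289)/(-1.219805) = 2.621894;  |Δ| = 0.025606
F(2.621894) = -0.008996
x_4 = 2.621894 − (-0.008996)·(0.025606)/(-0.071931) = 2.618692;  |Δ| = 0.003202
F(2.618692) = 0.000038
x_5 = 2.618692 − 0.000038·(-0.003202)/(0.009034) = 2.618706;  |Δ| = 0.000013
|x_5 − x_4| = 0.000013 < 10^{-3}

n = 5, x_n = 2.6187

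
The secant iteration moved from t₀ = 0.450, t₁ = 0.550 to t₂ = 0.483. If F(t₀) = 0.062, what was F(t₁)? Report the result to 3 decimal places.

The secant line through (0.450, 0.062) and (0.550, F(t₁)) crosses zero at t₂ = 0.483.
So (0.450, 0.062), (0.550, F(t₁)), (0.483, 0) are collinear:
F(t₁) = 0.062 · (0.550 − 0.483) / (0.450 − 0.483) = 0.062 · (0.06700)/(-0.03300) = -0.12588

-0.126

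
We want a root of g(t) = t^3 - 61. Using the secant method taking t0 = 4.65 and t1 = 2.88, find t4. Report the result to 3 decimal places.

g(4.65) = 39.54463, g(2.88) = -37.11213
t2 = 2.88000 − (-37.11213)·(2.88000 − 4.65000) / (-37.11213 − 39.54463) = 2.88000 − (65.68847)/(-76.65675) = 3.73692
g(3.73692) = -8.81565
t3 = 3.73692 − (-8.81565)·(3.73692 − 2.88000) / (-8.81565 − (-37.11213)) = 3.73692 − (-7.55428)/(28.29648) = 4.00389
g(4.00389) = 3.18669
t4 = 4.00389 − 3.18669·(4.00389 − 3.73692) / (3.18669 − (-8.81565)) = 4.00389 − (0.85075)/(12.00233) = 3.93300

3.933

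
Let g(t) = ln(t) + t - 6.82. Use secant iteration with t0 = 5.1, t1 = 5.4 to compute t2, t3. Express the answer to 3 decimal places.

5.176, 5.176

g(5.1) = -0.09076, g(5.4) = 0.26640
t2 = 5.40000 − 0.26640·(5.40000 − 5.10000) / (0.26640 − (-0.09076)) = 5.40000 − (0.07992)/(0.35716) = 5.17623
g(5.17623) = 0.00031
t3 = 5.17623 − 0.00031·(5.17623 − 5.40000) / (0.00031 − 0.26640) = 5.17623 − (-0.00007)/(-0.26609) = 5.17597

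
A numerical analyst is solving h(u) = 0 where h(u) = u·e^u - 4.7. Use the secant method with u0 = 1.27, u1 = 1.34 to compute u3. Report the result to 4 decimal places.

h(1.27) = -0.177717, h(1.34) = 0.417518
u2 = 1.340000 − 0.417518·(1.340000 − 1.270000) / (0.417518 − (-0.177717)) = 1.340000 − (0.029226)/(0.595236) = 1.290900
h(1.290900) = -0.006216
u3 = 1.290900 − (-0.006216)·(1.290900 − 1.340000) / (-0.006216 − 0.417518) = 1.290900 − (0.000305)/(-0.423735) = 1.291620

1.2916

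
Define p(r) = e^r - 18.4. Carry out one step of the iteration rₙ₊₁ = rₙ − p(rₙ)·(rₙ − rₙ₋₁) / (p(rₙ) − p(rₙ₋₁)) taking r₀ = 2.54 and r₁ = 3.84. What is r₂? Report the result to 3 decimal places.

2.760

p(2.54) = -5.72033, p(3.84) = 28.12547
r₂ = 3.84000 − 28.12547·(3.84000 − 2.54000) / (28.12547 − (-5.72033)) = 3.84000 − (36.56312)/(33.84580) = 2.75971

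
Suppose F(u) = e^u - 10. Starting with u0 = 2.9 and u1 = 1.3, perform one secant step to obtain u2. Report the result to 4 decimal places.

F(2.9) = 8.174145, F(1.3) = -6.330703
u2 = 1.300000 − (-6.330703)·(1.300000 − 2.900000) / (-6.330703 − 8.174145) = 1.300000 − (10.129125)/(-14.504849) = 1.998327

1.9983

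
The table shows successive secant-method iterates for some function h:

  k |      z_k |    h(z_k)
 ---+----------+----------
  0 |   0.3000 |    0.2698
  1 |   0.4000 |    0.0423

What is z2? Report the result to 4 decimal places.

0.4186

z2 = 0.4000 − 0.0423·(0.4000 − 0.3000) / (0.0423 − 0.2698)
   = 0.4000 − (0.004230)/(-0.227500) = 0.418593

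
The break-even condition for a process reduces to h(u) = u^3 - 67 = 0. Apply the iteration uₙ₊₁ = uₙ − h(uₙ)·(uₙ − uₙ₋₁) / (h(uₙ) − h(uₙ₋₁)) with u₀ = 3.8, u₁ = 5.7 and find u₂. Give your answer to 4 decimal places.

h(3.8) = -12.128000, h(5.7) = 118.193000
u₂ = 5.700000 − 118.193000·(5.700000 − 3.800000) / (118.193000 − (-12.128000)) = 5.700000 − (224.566700)/(130.321000) = 3.976819

3.9768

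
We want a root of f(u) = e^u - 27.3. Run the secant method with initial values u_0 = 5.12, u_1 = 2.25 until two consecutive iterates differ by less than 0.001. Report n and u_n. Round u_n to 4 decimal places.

f(5.12) = 140.035370, f(2.25) = -17.812264
u_2 = 2.250000 − (-17.812264)·(-2.870000)/(-157.847634) = 2.573864;  |Δ| = 0.323864
f(2.573864) = -14.183589
u_3 = 2.573864 − (-14.183589)·(0.323864)/(3.628675) = 3.839769;  |Δ| = 1.265905
f(3.839769) = 19.214719
u_4 = 3.839769 − 19.214719·(1.265905)/(33.398308) = 3.111468;  |Δ| = 0.728300
f(3.111468) = -4.846008
u_5 = 3.111468 − (-4.846008)·(-0.728300)/(-24.060727) = 3.258153;  |Δ| = 0.146685
f(3.258153) = -1.298519
u_6 = 3.258153 − (-1.298519)·(0.146685)/(3.547489) = 3.311846;  |Δ| = 0.053692
f(3.311846) = 0.135724
u_7 = 3.311846 − 0.135724·(0.053692)/(1.434243) = 3.306765;  |Δ| = 0.005081
f(3.306765) = -0.003323
u_8 = 3.306765 − (-0.003323)·(-0.005081)/(-0.139046) = 3.306886;  |Δ| = 0.000121
|u_8 − u_7| = 0.000121 < 0.001

n = 8, u_n = 3.3069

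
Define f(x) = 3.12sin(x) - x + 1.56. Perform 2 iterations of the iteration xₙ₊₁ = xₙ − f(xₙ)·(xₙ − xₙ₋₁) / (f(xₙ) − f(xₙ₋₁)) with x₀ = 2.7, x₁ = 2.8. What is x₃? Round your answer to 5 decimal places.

f(2.7) = 0.1934252, f(2.8) = -0.1948370
x₂ = 2.8000000 − (-0.1948370)·(2.8000000 − 2.7000000) / (-0.1948370 − 0.1934252) = 2.8000000 − (-0.0194837)/(-0.3882622) = 2.7498182
f(2.7498182) = 0.0014884
x₃ = 2.7498182 − 0.0014884·(2.7498182 − 2.8000000) / (0.0014884 − (-0.1948370)) = 2.7498182 − (-0.0000747)/(0.1963253) = 2.7501986

2.75020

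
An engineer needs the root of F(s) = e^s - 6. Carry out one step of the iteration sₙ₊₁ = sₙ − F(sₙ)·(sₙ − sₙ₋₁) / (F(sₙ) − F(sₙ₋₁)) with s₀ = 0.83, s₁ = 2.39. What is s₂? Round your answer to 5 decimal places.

F(0.83) = -3.7066813, F(2.39) = 4.9134939
s₂ = 2.3900000 − 4.9134939·(2.3900000 − 0.8300000) / (4.9134939 − (-3.7066813)) = 2.3900000 − (7.6650506)/(8.6201752) = 1.5008011

1.50080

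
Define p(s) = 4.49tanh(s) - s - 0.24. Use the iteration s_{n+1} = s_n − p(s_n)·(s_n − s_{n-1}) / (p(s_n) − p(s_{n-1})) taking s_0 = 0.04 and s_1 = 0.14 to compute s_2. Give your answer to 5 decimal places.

0.06913

p(0.04) = -0.1004957, p(0.14) = 0.2445251
s_2 = 0.1400000 − 0.2445251·(0.1400000 − 0.0400000) / (0.2445251 − (-0.1004957)) = 0.1400000 − (0.0244525)/(0.3450208) = 0.0691274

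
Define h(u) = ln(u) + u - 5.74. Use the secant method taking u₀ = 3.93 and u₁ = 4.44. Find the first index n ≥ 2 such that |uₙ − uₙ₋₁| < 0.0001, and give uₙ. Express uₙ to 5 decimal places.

n = 4, uₙ = 4.28490

h(3.93) = -0.4413606, h(4.44) = 0.1906544
u₂ = 4.4400000 − 0.1906544·(0.5100000)/(0.6320150) = 4.2861528;  |Δ| = 0.1538472
h(4.2861528) = 0.0015423
u₃ = 4.2861528 − 0.0015423·(-0.1538472)/(-0.1891120) = 4.2848981;  |Δ| = 0.0012547
h(4.2848981) = -0.0000052
u₄ = 4.2848981 − (-0.0000052)·(-0.0012547)/(-0.0015475) = 4.2849023;  |Δ| = 0.0000042
|u₄ − u₃| = 0.0000042 < 0.0001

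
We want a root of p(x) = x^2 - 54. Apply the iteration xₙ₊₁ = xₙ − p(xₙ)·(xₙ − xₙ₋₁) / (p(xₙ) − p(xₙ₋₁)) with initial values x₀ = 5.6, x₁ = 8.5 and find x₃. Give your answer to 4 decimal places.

p(5.6) = -22.640000, p(8.5) = 18.250000
x₂ = 8.500000 − 18.250000·(8.500000 − 5.600000) / (18.250000 − (-22.640000)) = 8.500000 − (52.925000)/(40.890000) = 7.205674
p(7.205674) = -2.078266
x₃ = 7.205674 − (-2.078266)·(7.205674 − 8.500000) / (-2.078266 − 18.250000) = 7.205674 − (2.689954)/(-20.328266) = 7.338000

7.3380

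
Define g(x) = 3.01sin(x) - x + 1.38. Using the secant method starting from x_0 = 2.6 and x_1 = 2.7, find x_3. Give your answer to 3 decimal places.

2.691

g(2.6) = 0.33166, g(2.7) = -0.03359
x_2 = 2.70000 − (-0.03359)·(2.70000 − 2.60000) / (-0.03359 − 0.33166) = 2.70000 − (-0.00336)/(-0.36525) = 2.69080
g(2.69080) = 0.00058
x_3 = 2.69080 − 0.00058·(2.69080 − 2.70000) / (0.00058 − (-0.03359)) = 2.69080 − (-0.00001)/(0.03416) = 2.69096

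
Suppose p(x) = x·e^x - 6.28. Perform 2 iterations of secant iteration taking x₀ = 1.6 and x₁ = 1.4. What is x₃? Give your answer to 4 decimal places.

p(1.6) = 1.644852, p(1.4) = -0.602720
x₂ = 1.400000 − (-0.602720)·(1.400000 − 1.600000) / (-0.602720 − 1.644852) = 1.400000 − (0.120544)/(-2.247572) = 1.453633
p(1.453633) = -0.060441
x₃ = 1.453633 − (-0.060441)·(1.453633 − 1.400000) / (-0.060441 − (-0.602720)) = 1.453633 − (-0.003242)/(0.542279) = 1.459611

1.4596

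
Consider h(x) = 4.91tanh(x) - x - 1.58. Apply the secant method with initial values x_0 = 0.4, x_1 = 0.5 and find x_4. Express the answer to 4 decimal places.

0.4364

h(0.4) = -0.114451, h(0.5) = 0.188995
x_2 = 0.500000 − 0.188995·(0.500000 − 0.400000) / (0.188995 − (-0.114451)) = 0.500000 − (0.018900)/(0.303446) = 0.437717
h(0.437717) = 0.003977
x_3 = 0.437717 − 0.003977·(0.437717 − 0.500000) / (0.003977 − 0.188995) = 0.437717 − (-0.000248)/(-0.185018) = 0.436378
h(0.436378) = -0.000146
x_4 = 0.436378 − (-0.000146)·(0.436378 − 0.437717) / (-0.000146 − 0.003977) = 0.436378 − (0.000000)/(-0.004123) = 0.436426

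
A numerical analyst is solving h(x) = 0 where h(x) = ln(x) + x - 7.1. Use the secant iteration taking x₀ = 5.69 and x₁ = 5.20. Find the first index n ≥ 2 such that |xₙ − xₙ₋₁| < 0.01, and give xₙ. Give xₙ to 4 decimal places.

n = 3, xₙ = 5.4115

h(5.69) = 0.328710, h(5.20) = -0.251341
x₂ = 5.200000 − (-0.251341)·(-0.490000)/(-0.580052) = 5.412321;  |Δ| = 0.212321
h(5.412321) = 0.000999
x₃ = 5.412321 − 0.000999·(0.212321)/(0.252341) = 5.411480;  |Δ| = 0.000841
|x₃ − x₂| = 0.000841 < 0.01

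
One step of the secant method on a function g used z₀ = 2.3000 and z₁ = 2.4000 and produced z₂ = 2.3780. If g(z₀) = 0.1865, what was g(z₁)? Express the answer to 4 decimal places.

The secant line through (2.3000, 0.1865) and (2.4000, g(z₁)) crosses zero at z₂ = 2.3780.
So (2.3000, 0.1865), (2.4000, g(z₁)), (2.3780, 0) are collinear:
g(z₁) = 0.1865 · (2.4000 − 2.3780) / (2.3000 − 2.3780) = 0.1865 · (0.022000)/(-0.078000) = -0.052603

-0.0526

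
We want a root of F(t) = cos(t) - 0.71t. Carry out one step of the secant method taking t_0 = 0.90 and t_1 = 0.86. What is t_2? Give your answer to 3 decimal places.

F(0.90) = -0.01739, F(0.86) = 0.04184
t_2 = 0.86000 − 0.04184·(0.86000 − 0.90000) / (0.04184 − (-0.01739)) = 0.86000 − (-0.00167)/(0.05923) = 0.88826

0.888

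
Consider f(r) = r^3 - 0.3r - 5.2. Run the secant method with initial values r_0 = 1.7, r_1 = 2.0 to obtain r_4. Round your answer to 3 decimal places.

f(1.7) = -0.79700, f(2.0) = 2.20000
r_2 = 2.00000 − 2.20000·(2.00000 − 1.70000) / (2.20000 − (-0.79700)) = 2.00000 − (0.66000)/(2.99700) = 1.77978
f(1.77978) = -0.09627
r_3 = 1.77978 − (-0.09627)·(1.77978 − 2.00000) / (-0.09627 − 2.20000) = 1.77978 − (0.02120)/(-2.29627) = 1.78901
f(1.78901) = -0.01085
r_4 = 1.78901 − (-0.01085)·(1.78901 − 1.77978) / (-0.01085 − (-0.09627)) = 1.78901 − (-0.00010)/(0.08543) = 1.79019

1.790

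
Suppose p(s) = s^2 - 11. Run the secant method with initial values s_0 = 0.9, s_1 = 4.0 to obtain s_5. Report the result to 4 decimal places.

p(0.9) = -10.190000, p(4.0) = 5.000000
s_2 = 4.000000 − 5.000000·(4.000000 − 0.900000) / (5.000000 − (-10.190000)) = 4.000000 − (15.500000)/(15.190000) = 2.979592
p(2.979592) = -2.122032
s_3 = 2.979592 − (-2.122032)·(2.979592 − 4.000000) / (-2.122032 − 5.000000) = 2.979592 − (2.165339)/(-7.122032) = 3.283626
p(3.283626) = -0.217802
s_4 = 3.283626 − (-0.217802)·(3.283626 − 2.979592) / (-0.217802 − (-2.122032)) = 3.283626 − (-0.066219)/(1.904230) = 3.318401
p(3.318401) = 0.011782
s_5 = 3.318401 − 0.011782·(3.318401 − 3.283626) / (0.011782 − (-0.217802)) = 3.318401 − (0.000410)/(0.229584) = 3.316616

3.3166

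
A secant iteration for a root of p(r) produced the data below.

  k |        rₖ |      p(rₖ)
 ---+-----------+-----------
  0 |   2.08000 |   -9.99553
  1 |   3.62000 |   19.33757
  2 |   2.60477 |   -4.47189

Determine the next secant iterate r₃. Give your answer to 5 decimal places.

2.79545

r₃ = 2.60477 − (-4.47189)·(2.60477 − 3.62000) / (-4.47189 − 19.33757)
   = 2.60477 − (4.5399969)/(-23.8094600) = 2.7954504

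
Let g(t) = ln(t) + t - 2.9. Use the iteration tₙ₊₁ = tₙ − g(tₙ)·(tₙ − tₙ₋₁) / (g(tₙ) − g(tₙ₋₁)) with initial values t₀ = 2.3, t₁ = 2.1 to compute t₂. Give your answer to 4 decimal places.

g(2.3) = 0.232909, g(2.1) = -0.058063
t₂ = 2.100000 − (-0.058063)·(2.100000 − 2.300000) / (-0.058063 − 0.232909) = 2.100000 − (0.011613)/(-0.290972) = 2.139909

2.1399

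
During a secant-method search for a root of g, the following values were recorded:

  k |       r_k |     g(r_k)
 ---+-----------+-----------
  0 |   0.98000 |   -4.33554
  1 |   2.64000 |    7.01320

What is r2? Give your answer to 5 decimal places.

1.61417

r2 = 2.64000 − 7.01320·(2.64000 − 0.98000) / (7.01320 − (-4.33554))
   = 2.64000 − (11.6419120)/(11.3487400) = 1.6141670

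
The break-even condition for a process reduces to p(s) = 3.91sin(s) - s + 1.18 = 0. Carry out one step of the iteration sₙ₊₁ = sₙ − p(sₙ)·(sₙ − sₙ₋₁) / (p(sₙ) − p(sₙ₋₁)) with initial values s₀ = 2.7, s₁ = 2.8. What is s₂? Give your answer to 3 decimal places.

p(2.7) = 0.15106, p(2.8) = -0.31020
s₂ = 2.80000 − (-0.31020)·(2.80000 − 2.70000) / (-0.31020 − 0.15106) = 2.80000 − (-0.03102)/(-0.46125) = 2.73275

2.733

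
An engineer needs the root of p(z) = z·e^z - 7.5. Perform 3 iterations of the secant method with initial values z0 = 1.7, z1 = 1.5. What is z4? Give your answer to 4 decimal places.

p(1.7) = 1.805711, p(1.5) = -0.777466
z2 = 1.500000 − (-0.777466)·(1.500000 − 1.700000) / (-0.777466 − 1.805711) = 1.500000 − (0.155493)/(-2.583177) = 1.560195
p(1.560195) = -0.073868
z3 = 1.560195 − (-0.073868)·(1.560195 − 1.500000) / (-0.073868 − (-0.777466)) = 1.560195 − (-0.004446)/(0.703598) = 1.566514
p(1.566514) = 0.003481
z4 = 1.566514 − 0.003481·(1.566514 − 1.560195) / (0.003481 − (-0.073868)) = 1.566514 − (0.000022)/(0.077349) = 1.566230

1.5662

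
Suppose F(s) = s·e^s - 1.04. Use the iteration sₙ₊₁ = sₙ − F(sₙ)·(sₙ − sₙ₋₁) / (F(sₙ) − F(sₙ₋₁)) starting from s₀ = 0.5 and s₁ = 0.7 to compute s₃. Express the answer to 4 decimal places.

0.5807

F(0.5) = -0.215639, F(0.7) = 0.369627
s₂ = 0.700000 − 0.369627·(0.700000 − 0.500000) / (0.369627 − (-0.215639)) = 0.700000 − (0.073925)/(0.585266) = 0.573689
F(0.573689) = -0.021815
s₃ = 0.573689 − (-0.021815)·(0.573689 − 0.700000) / (-0.021815 − 0.369627) = 0.573689 − (0.002755)/(-0.391441) = 0.580728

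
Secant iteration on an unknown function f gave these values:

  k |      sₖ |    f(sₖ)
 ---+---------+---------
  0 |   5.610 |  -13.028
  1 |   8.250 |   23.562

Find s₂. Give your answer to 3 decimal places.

s₂ = 8.250 − 23.562·(8.250 − 5.610) / (23.562 − (-13.028))
   = 8.250 − (62.20368)/(36.59000) = 6.54998

6.550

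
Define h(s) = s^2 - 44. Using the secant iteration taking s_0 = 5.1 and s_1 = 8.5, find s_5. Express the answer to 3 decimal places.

6.633

h(5.1) = -17.99000, h(8.5) = 28.25000
s_2 = 8.50000 − 28.25000·(8.50000 − 5.10000) / (28.25000 − (-17.99000)) = 8.50000 − (96.05000)/(46.24000) = 6.42279
h(6.42279) = -2.74772
s_3 = 6.42279 − (-2.74772)·(6.42279 − 8.50000) / (-2.74772 − 28.25000) = 6.42279 − (5.70757)/(-30.99772) = 6.60692
h(6.60692) = -0.34857
s_4 = 6.60692 − (-0.34857)·(6.60692 − 6.42279) / (-0.34857 − (-2.74772)) = 6.60692 − (-0.06418)/(2.39915) = 6.63367
h(6.63367) = 0.00564
s_5 = 6.63367 − 0.00564·(6.63367 − 6.60692) / (0.00564 − (-0.34857)) = 6.63367 − (0.00015)/(0.35421) = 6.63325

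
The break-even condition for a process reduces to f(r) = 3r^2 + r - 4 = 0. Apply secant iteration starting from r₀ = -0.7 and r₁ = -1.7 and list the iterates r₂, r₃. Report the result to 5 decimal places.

-1.22097, -1.31741

f(-0.7) = -3.2300000, f(-1.7) = 2.9700000
r₂ = -1.7000000 − 2.9700000·(-1.7000000 − (-0.7000000)) / (2.9700000 − (-3.2300000)) = -1.7000000 − (-2.9700000)/(6.2000000) = -1.2209677
f(-1.2209677) = -0.7486811
r₃ = -1.2209677 − (-0.7486811)·(-1.2209677 − (-1.7000000)) / (-0.7486811 − 2.9700000) = -1.2209677 − (-0.3586424)/(-3.7186811) = -1.3174112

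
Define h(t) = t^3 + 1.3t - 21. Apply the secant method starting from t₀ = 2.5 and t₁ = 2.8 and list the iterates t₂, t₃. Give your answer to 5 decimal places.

2.59491, 2.60155

h(2.5) = -2.1250000, h(2.8) = 4.5920000
t₂ = 2.8000000 − 4.5920000·(2.8000000 − 2.5000000) / (4.5920000 − (-2.1250000)) = 2.8000000 − (1.3776000)/(6.7170000) = 2.5949084
h(2.5949084) = -0.1536738
t₃ = 2.5949084 − (-0.1536738)·(2.5949084 − 2.8000000) / (-0.1536738 − 4.5920000) = 2.5949084 − (0.0315172)/(-4.7456738) = 2.6015497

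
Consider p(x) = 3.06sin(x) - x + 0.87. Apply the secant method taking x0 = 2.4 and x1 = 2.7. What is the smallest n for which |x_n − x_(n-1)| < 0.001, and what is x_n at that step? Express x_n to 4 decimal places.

p(2.4) = 0.536917, p(2.7) = -0.522218
x2 = 2.700000 − (-0.522218)·(0.300000)/(-1.059135) = 2.552082;  |Δ| = 0.147918
p(2.552082) = 0.019139
x3 = 2.552082 − 0.019139·(-0.147918)/(0.541356) = 2.557311;  |Δ| = 0.005229
p(2.557311) = 0.000585
x4 = 2.557311 − 0.000585·(0.005229)/(-0.018554) = 2.557476;  |Δ| = 0.000165
|x4 − x3| = 0.000165 < 0.001

n = 4, x_n = 2.5575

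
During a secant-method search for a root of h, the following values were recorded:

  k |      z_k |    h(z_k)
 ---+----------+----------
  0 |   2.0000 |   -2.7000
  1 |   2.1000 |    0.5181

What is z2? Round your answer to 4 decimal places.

2.0839

z2 = 2.1000 − 0.5181·(2.1000 − 2.0000) / (0.5181 − (-2.7000))
   = 2.1000 − (0.051810)/(3.218100) = 2.083900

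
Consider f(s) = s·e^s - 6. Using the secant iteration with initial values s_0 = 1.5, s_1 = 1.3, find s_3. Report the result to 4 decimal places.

1.4330

f(1.5) = 0.722534, f(1.3) = -1.229914
s_2 = 1.300000 − (-1.229914)·(1.300000 − 1.500000) / (-1.229914 − 0.722534) = 1.300000 − (0.245983)/(-1.952448) = 1.425987
f(1.425987) = -0.065095
s_3 = 1.425987 − (-0.065095)·(1.425987 − 1.300000) / (-0.065095 − (-1.229914)) = 1.425987 − (-0.008201)/(1.164819) = 1.433028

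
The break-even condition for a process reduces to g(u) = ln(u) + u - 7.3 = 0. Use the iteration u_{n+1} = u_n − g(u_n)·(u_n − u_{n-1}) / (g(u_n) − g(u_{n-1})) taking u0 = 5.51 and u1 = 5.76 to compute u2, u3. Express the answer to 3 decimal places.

g(5.51) = -0.08344, g(5.76) = 0.21094
u2 = 5.76000 − 0.21094·(5.76000 − 5.51000) / (0.21094 − (-0.08344)) = 5.76000 − (0.05273)/(0.29437) = 5.58086
g(5.58086) = 0.00020
u3 = 5.58086 − 0.00020·(5.58086 − 5.76000) / (0.00020 − 0.21094) = 5.58086 − (-0.00004)/(-0.21074) = 5.58069

5.581, 5.581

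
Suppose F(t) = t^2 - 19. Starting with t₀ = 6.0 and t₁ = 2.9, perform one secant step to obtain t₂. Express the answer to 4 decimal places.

F(6.0) = 17.000000, F(2.9) = -10.590000
t₂ = 2.900000 − (-10.590000)·(2.900000 − 6.000000) / (-10.590000 − 17.000000) = 2.900000 − (32.829000)/(-27.590000) = 4.089888

4.0899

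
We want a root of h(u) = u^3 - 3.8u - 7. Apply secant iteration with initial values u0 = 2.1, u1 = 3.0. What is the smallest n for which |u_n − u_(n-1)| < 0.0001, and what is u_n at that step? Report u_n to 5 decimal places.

n = 6, u_n = 2.55689

h(2.1) = -5.7190000, h(3.0) = 8.6000000
u2 = 3.0000000 − 8.6000000·(0.9000000)/(14.3190000) = 2.4594595;  |Δ| = 0.5405405
h(2.4594595) = -1.4688212
u3 = 2.4594595 − (-1.4688212)·(-0.5405405)/(-10.0688212) = 2.5383125;  |Δ| = 0.0788531
h(2.5383125) = -0.2911627
u4 = 2.5383125 − (-0.2911627)·(0.0788531)/(1.1776585) = 2.5578080;  |Δ| = 0.0194955
h(2.5578080) = 0.0144867
u5 = 2.5578080 − 0.0144867·(0.0194955)/(0.3056494) = 2.5568840;  |Δ| = 0.0009240
h(2.5568840) = -0.0001313
u6 = 2.5568840 − (-0.0001313)·(-0.0009240)/(-0.0146181) = 2.5568923;  |Δ| = 0.0000083
|u6 − u5| = 0.0000083 < 0.0001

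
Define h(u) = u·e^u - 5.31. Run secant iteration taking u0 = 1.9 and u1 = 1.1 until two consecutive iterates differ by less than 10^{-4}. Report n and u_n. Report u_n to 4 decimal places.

h(1.9) = 7.393199, h(1.1) = -2.005417
u2 = 1.100000 − (-2.005417)·(-0.800000)/(-9.398617) = 1.270699;  |Δ| = 0.170699
h(1.270699) = -0.782065
u3 = 1.270699 − (-0.782065)·(0.170699)/(1.223353) = 1.379823;  |Δ| = 0.109124
h(1.379823) = 0.173693
u4 = 1.379823 − 0.173693·(0.109124)/(0.955758) = 1.359992;  |Δ| = 0.019832
h(1.359992) = -0.011253
u5 = 1.359992 − (-0.011253)·(-0.019832)/(-0.184946) = 1.361198;  |Δ| = 0.001207
h(1.361198) = -0.000148
u6 = 1.361198 − (-0.000148)·(0.001207)/(0.011104) = 1.361215;  |Δ| = 0.000016
|u6 − u5| = 0.000016 < 10^{-4}

n = 6, u_n = 1.3612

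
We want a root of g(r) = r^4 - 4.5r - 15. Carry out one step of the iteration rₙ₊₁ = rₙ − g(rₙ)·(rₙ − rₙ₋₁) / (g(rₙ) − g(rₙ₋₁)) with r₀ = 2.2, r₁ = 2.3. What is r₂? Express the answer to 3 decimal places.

2.236

g(2.2) = -1.47440, g(2.3) = 2.63410
r₂ = 2.30000 − 2.63410·(2.30000 − 2.20000) / (2.63410 − (-1.47440)) = 2.30000 − (0.26341)/(4.10850) = 2.23589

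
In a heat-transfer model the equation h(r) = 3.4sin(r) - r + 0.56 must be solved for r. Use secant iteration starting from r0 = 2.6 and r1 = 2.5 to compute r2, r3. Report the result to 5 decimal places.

2.52481, 2.52529

h(2.6) = -0.2872953, h(2.5) = 0.0948053
r2 = 2.5000000 − 0.0948053·(2.5000000 − 2.6000000) / (0.0948053 − (-0.2872953)) = 2.5000000 − (-0.0094805)/(0.3821006) = 2.5248116
h(2.5248116) = 0.0017903
r3 = 2.5248116 − 0.0017903·(2.5248116 − 2.5000000) / (0.0017903 − 0.0948053) = 2.5248116 − (0.0000444)/(-0.0930150) = 2.5252892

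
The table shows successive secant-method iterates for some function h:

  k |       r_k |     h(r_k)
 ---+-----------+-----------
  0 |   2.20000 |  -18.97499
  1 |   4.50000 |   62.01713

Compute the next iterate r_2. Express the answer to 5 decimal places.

r_2 = 4.50000 − 62.01713·(4.50000 − 2.20000) / (62.01713 − (-18.97499))
   = 4.50000 − (142.6393990)/(80.9921200) = 2.7388484

2.73885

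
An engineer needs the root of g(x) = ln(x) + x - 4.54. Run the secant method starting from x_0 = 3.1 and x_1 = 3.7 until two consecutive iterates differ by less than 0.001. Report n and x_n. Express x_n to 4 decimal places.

n = 4, x_n = 3.3354

g(3.1) = -0.308598, g(3.7) = 0.468333
x_2 = 3.700000 − 0.468333·(0.600000)/(0.776931) = 3.338321;  |Δ| = 0.361679
g(3.338321) = 0.003789
x_3 = 3.338321 − 0.003789·(-0.361679)/(-0.464544) = 3.335371;  |Δ| = 0.002950
g(3.335371) = -0.000045
x_4 = 3.335371 − (-0.000045)·(-0.002950)/(-0.003834) = 3.335406;  |Δ| = 0.000035
|x_4 − x_3| = 0.000035 < 0.001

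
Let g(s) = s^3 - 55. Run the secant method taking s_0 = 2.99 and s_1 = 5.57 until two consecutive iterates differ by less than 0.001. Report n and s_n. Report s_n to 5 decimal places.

n = 6, s_n = 3.80295

g(2.99) = -28.2691010, g(5.57) = 117.8086930
s_2 = 5.5700000 − 117.8086930·(2.5800000)/(146.0777940) = 3.4892838;  |Δ| = 2.0807162
g(3.4892838) = -12.5176147
s_3 = 3.4892838 − (-12.5176147)·(-2.0807162)/(-130.3263077) = 3.6891330;  |Δ| = 0.1998492
g(3.6891330) = -4.7919985
s_4 = 3.6891330 − (-4.7919985)·(0.1998492)/(7.7256162) = 3.8130942;  |Δ| = 0.1239612
g(3.8130942) = 0.4411985
s_5 = 3.8130942 − 0.4411985·(0.1239612)/(5.2331970) = 3.8026433;  |Δ| = 0.0104509
g(3.8026433) = -0.0134108
s_6 = 3.8026433 − (-0.0134108)·(-0.0104509)/(-0.4546093) = 3.8029516;  |Δ| = 0.0003083
|s_6 − s_5| = 0.0003083 < 0.001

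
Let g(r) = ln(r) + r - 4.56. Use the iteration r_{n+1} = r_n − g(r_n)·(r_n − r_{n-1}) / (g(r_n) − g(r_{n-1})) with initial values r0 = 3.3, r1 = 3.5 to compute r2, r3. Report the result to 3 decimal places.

3.351, 3.351

g(3.3) = -0.06608, g(3.5) = 0.19276
r2 = 3.50000 − 0.19276·(3.50000 − 3.30000) / (0.19276 − (-0.06608)) = 3.50000 − (0.03855)/(0.25884) = 3.35106
g(3.35106) = 0.00033
r3 = 3.35106 − 0.00033·(3.35106 − 3.50000) / (0.00033 − 0.19276) = 3.35106 − (-0.00005)/(-0.19243) = 3.35080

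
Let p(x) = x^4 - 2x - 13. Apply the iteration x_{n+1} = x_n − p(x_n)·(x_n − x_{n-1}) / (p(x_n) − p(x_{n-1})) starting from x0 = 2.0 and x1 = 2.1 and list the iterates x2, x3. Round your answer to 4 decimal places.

2.0308, 2.0324

p(2.0) = -1.000000, p(2.1) = 2.248100
x2 = 2.100000 − 2.248100·(2.100000 − 2.000000) / (2.248100 − (-1.000000)) = 2.100000 − (0.224810)/(3.248100) = 2.030787
p(2.030787) = -0.053400
x3 = 2.030787 − (-0.053400)·(2.030787 − 2.100000) / (-0.053400 − 2.248100) = 2.030787 − (0.003696)/(-2.301500) = 2.032393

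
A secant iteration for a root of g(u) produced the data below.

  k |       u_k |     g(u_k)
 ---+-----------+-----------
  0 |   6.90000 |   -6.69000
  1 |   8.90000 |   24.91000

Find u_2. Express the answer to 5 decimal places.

7.32342

u_2 = 8.90000 − 24.91000·(8.90000 − 6.90000) / (24.91000 − (-6.69000))
   = 8.90000 − (49.8200000)/(31.6000000) = 7.3234177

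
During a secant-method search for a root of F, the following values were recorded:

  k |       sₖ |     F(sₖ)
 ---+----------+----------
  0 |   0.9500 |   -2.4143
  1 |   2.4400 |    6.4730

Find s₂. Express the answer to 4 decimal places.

1.3548

s₂ = 2.4400 − 6.4730·(2.4400 − 0.9500) / (6.4730 − (-2.4143))
   = 2.4400 − (9.644770)/(8.887300) = 1.354769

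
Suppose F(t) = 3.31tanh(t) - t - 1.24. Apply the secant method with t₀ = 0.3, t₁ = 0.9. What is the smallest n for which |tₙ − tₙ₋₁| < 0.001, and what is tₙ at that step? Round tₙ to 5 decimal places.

n = 6, tₙ = 0.64819

F(0.3) = -0.5757553, F(0.9) = 0.2309460
t₂ = 0.9000000 − 0.2309460·(0.6000000)/(0.8067012) = 0.7282294;  |Δ| = 0.1717706
F(0.7282294) = 0.0905274
t₃ = 0.7282294 − 0.0905274·(-0.1717706)/(-0.1404185) = 0.6174894;  |Δ| = 0.1107400
F(0.6174894) = -0.0390497
t₄ = 0.6174894 − (-0.0390497)·(-0.1107400)/(-0.1295771) = 0.6508622;  |Δ| = 0.0333729
F(0.6508622) = 0.0032857
t₅ = 0.6508622 − 0.0032857·(0.0333729)/(0.0423353) = 0.6482721;  |Δ| = 0.0025901
F(0.6482721) = 0.0001015
t₆ = 0.6482721 − 0.0001015·(-0.0025901)/(-0.0031842) = 0.6481896;  |Δ| = 0.0000826
|t₆ − t₅| = 0.0000826 < 0.001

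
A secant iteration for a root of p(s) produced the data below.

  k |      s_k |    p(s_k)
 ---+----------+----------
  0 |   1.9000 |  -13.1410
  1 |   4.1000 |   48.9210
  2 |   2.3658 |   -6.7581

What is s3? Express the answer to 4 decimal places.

2.5763

s3 = 2.3658 − (-6.7581)·(2.3658 − 4.1000) / (-6.7581 − 48.9210)
   = 2.3658 − (11.719897)/(-55.679100) = 2.576290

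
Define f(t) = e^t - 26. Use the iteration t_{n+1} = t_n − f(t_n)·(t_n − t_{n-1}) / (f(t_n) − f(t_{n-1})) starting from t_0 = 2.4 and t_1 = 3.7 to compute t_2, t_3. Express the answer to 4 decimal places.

f(2.4) = -14.976824, f(3.7) = 14.447304
t_2 = 3.700000 − 14.447304·(3.700000 − 2.400000) / (14.447304 − (-14.976824)) = 3.700000 − (18.781496)/(29.424128) = 3.061697
f(3.061697) = -4.636209
t_3 = 3.061697 − (-4.636209)·(3.061697 − 3.700000) / (-4.636209 − 14.447304) = 3.061697 − (2.959304)/(-19.083514) = 3.216769

3.0617, 3.2168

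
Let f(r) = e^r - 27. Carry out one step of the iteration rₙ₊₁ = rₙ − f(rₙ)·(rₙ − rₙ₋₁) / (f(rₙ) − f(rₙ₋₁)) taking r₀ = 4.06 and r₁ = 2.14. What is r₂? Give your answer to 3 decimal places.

f(4.06) = 30.97431, f(2.14) = -18.50056
r₂ = 2.14000 − (-18.50056)·(2.14000 − 4.06000) / (-18.50056 − 30.97431) = 2.14000 − (35.52108)/(-49.47487) = 2.85796

2.858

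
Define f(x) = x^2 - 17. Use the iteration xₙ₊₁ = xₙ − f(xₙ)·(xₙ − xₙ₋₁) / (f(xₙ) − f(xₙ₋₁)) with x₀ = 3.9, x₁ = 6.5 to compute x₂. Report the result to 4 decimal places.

4.0721

f(3.9) = -1.790000, f(6.5) = 25.250000
x₂ = 6.500000 − 25.250000·(6.500000 − 3.900000) / (25.250000 − (-1.790000)) = 6.500000 − (65.650000)/(27.040000) = 4.072115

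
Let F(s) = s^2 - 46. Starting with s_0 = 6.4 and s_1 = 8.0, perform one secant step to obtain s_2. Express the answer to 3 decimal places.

6.750

F(6.4) = -5.04000, F(8.0) = 18.00000
s_2 = 8.00000 − 18.00000·(8.00000 − 6.40000) / (18.00000 − (-5.04000)) = 8.00000 − (28.80000)/(23.04000) = 6.75000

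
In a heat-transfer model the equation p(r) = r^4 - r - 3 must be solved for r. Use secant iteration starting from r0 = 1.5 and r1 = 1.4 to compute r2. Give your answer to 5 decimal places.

1.44982

p(1.5) = 0.5625000, p(1.4) = -0.5584000
r2 = 1.4000000 − (-0.5584000)·(1.4000000 − 1.5000000) / (-0.5584000 − 0.5625000) = 1.4000000 − (0.0558400)/(-1.1209000) = 1.4498171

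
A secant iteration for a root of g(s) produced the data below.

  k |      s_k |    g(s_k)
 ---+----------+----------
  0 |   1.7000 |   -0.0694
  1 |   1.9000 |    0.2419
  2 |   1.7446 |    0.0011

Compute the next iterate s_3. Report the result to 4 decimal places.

s_3 = 1.7446 − 0.0011·(1.7446 − 1.9000) / (0.0011 − 0.2419)
   = 1.7446 − (-0.000171)/(-0.240800) = 1.743890

1.7439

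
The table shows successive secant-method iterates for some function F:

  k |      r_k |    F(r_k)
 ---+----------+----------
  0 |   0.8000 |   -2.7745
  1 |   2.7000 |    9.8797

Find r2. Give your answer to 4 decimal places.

r2 = 2.7000 − 9.8797·(2.7000 − 0.8000) / (9.8797 − (-2.7745))
   = 2.7000 − (18.771430)/(12.654200) = 1.216585

1.2166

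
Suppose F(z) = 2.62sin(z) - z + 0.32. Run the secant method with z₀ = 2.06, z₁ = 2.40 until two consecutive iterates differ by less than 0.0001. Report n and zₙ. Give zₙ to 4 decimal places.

n = 5, zₙ = 2.2904

F(2.06) = 0.572693, F(2.40) = -0.310286
z₂ = 2.400000 − (-0.310286)·(0.340000)/(-0.882980) = 2.280521;  |Δ| = 0.119479
F(2.280521) = 0.026857
z₃ = 2.280521 − 0.026857·(-0.119479)/(0.337143) = 2.290039;  |Δ| = 0.009518
F(2.290039) = 0.001000
z₄ = 2.290039 − 0.001000·(0.009518)/(-0.025857) = 2.290407;  |Δ| = 0.000368
F(2.290407) = -0.000004
z₅ = 2.290407 − (-0.000004)·(0.000368)/(-0.001004) = 2.290406;  |Δ| = 0.000001
|z₅ − z₄| = 0.000001 < 0.0001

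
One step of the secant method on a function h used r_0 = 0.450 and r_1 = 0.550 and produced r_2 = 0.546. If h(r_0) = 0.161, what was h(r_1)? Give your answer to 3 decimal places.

The secant line through (0.450, 0.161) and (0.550, h(r_1)) crosses zero at r_2 = 0.546.
So (0.450, 0.161), (0.550, h(r_1)), (0.546, 0) are collinear:
h(r_1) = 0.161 · (0.550 − 0.546) / (0.450 − 0.546) = 0.161 · (0.00400)/(-0.09600) = -0.00671

-0.007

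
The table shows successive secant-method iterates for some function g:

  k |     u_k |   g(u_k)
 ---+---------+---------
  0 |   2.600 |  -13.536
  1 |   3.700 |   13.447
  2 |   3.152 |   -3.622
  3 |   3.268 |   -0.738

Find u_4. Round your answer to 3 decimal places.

u_4 = 3.268 − (-0.738)·(3.268 − 3.152) / (-0.738 − (-3.622))
   = 3.268 − (-0.08561)/(2.88400) = 3.29768

3.298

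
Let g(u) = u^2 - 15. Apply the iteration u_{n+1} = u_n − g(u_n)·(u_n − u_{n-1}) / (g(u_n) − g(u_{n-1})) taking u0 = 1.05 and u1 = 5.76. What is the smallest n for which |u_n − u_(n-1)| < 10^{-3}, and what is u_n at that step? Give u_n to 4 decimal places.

n = 6, u_n = 3.8730

g(1.05) = -13.897500, g(5.76) = 18.177600
u2 = 5.760000 − 18.177600·(4.710000)/(32.075100) = 3.090749;  |Δ| = 2.669251
g(3.090749) = -5.447271
u3 = 3.090749 − (-5.447271)·(-2.669251)/(-23.624871) = 3.706208;  |Δ| = 0.615459
g(3.706208) = -1.264025
u4 = 3.706208 − (-1.264025)·(0.615459)/(4.183247) = 3.892177;  |Δ| = 0.185969
g(3.892177) = 0.149041
u5 = 3.892177 − 0.149041·(0.185969)/(1.413065) = 3.872562;  |Δ| = 0.019615
g(3.872562) = -0.003263
u6 = 3.872562 − (-0.003263)·(-0.019615)/(-0.152304) = 3.872982;  |Δ| = 0.000420
|u6 − u5| = 0.000420 < 10^{-3}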